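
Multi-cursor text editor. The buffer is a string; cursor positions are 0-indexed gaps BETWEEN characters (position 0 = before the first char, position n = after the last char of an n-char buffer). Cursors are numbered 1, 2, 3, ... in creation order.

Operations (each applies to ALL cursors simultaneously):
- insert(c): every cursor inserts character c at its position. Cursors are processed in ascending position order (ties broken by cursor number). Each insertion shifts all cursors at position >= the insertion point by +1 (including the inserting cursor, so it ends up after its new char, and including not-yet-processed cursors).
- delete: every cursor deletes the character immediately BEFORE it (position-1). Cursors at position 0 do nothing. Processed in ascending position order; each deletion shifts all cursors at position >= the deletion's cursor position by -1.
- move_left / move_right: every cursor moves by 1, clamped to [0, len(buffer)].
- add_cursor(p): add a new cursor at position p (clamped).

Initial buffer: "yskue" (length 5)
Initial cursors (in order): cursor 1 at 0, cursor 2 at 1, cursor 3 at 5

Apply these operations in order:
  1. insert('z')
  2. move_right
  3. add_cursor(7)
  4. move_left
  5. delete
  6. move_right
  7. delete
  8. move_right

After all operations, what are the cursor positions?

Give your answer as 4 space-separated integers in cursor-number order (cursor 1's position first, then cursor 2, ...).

After op 1 (insert('z')): buffer="zyzskuez" (len 8), cursors c1@1 c2@3 c3@8, authorship 1.2....3
After op 2 (move_right): buffer="zyzskuez" (len 8), cursors c1@2 c2@4 c3@8, authorship 1.2....3
After op 3 (add_cursor(7)): buffer="zyzskuez" (len 8), cursors c1@2 c2@4 c4@7 c3@8, authorship 1.2....3
After op 4 (move_left): buffer="zyzskuez" (len 8), cursors c1@1 c2@3 c4@6 c3@7, authorship 1.2....3
After op 5 (delete): buffer="yskz" (len 4), cursors c1@0 c2@1 c3@3 c4@3, authorship ...3
After op 6 (move_right): buffer="yskz" (len 4), cursors c1@1 c2@2 c3@4 c4@4, authorship ...3
After op 7 (delete): buffer="" (len 0), cursors c1@0 c2@0 c3@0 c4@0, authorship 
After op 8 (move_right): buffer="" (len 0), cursors c1@0 c2@0 c3@0 c4@0, authorship 

Answer: 0 0 0 0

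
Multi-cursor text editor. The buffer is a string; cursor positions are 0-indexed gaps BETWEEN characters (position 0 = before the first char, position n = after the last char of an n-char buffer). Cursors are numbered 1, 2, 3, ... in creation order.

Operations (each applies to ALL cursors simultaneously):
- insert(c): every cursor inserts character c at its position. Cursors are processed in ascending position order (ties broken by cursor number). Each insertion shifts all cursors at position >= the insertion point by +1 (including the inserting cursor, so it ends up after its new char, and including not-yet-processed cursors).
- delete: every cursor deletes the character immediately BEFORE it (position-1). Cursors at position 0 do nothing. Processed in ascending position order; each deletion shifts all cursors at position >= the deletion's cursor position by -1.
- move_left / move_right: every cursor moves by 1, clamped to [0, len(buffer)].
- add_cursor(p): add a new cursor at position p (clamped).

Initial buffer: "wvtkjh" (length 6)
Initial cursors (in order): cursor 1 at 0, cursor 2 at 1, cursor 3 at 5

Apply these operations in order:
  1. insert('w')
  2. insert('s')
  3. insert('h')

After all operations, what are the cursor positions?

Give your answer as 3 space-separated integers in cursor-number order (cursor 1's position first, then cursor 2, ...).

After op 1 (insert('w')): buffer="wwwvtkjwh" (len 9), cursors c1@1 c2@3 c3@8, authorship 1.2....3.
After op 2 (insert('s')): buffer="wswwsvtkjwsh" (len 12), cursors c1@2 c2@5 c3@11, authorship 11.22....33.
After op 3 (insert('h')): buffer="wshwwshvtkjwshh" (len 15), cursors c1@3 c2@7 c3@14, authorship 111.222....333.

Answer: 3 7 14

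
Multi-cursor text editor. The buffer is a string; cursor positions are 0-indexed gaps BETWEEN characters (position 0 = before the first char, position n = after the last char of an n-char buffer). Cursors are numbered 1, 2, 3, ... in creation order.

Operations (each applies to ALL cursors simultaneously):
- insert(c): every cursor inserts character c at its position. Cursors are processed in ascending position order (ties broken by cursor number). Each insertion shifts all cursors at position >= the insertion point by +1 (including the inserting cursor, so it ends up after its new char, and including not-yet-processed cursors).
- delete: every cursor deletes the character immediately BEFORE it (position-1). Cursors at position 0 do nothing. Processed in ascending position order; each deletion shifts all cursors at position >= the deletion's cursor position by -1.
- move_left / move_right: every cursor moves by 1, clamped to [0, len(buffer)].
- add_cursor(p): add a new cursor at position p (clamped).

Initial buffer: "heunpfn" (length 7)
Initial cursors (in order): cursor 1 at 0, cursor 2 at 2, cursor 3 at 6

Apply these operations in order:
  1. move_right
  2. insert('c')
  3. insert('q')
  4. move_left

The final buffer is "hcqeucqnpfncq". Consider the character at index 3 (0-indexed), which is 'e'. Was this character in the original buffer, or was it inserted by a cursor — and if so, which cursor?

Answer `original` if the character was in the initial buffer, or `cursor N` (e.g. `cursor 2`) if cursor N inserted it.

After op 1 (move_right): buffer="heunpfn" (len 7), cursors c1@1 c2@3 c3@7, authorship .......
After op 2 (insert('c')): buffer="hceucnpfnc" (len 10), cursors c1@2 c2@5 c3@10, authorship .1..2....3
After op 3 (insert('q')): buffer="hcqeucqnpfncq" (len 13), cursors c1@3 c2@7 c3@13, authorship .11..22....33
After op 4 (move_left): buffer="hcqeucqnpfncq" (len 13), cursors c1@2 c2@6 c3@12, authorship .11..22....33
Authorship (.=original, N=cursor N): . 1 1 . . 2 2 . . . . 3 3
Index 3: author = original

Answer: original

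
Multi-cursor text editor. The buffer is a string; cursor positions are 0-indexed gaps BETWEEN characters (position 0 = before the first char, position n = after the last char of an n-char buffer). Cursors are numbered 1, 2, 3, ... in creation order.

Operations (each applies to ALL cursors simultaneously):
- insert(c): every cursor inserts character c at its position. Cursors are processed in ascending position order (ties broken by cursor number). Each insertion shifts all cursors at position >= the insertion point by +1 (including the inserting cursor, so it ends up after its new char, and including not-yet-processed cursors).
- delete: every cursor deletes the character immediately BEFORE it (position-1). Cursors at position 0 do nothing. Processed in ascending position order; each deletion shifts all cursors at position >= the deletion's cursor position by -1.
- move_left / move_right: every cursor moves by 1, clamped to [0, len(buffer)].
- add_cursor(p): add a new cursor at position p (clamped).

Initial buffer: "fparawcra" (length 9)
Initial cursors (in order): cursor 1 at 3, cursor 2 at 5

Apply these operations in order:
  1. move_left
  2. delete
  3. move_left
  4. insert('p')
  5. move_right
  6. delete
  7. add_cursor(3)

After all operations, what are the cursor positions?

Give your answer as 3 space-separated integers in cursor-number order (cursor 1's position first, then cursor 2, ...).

After op 1 (move_left): buffer="fparawcra" (len 9), cursors c1@2 c2@4, authorship .........
After op 2 (delete): buffer="faawcra" (len 7), cursors c1@1 c2@2, authorship .......
After op 3 (move_left): buffer="faawcra" (len 7), cursors c1@0 c2@1, authorship .......
After op 4 (insert('p')): buffer="pfpaawcra" (len 9), cursors c1@1 c2@3, authorship 1.2......
After op 5 (move_right): buffer="pfpaawcra" (len 9), cursors c1@2 c2@4, authorship 1.2......
After op 6 (delete): buffer="ppawcra" (len 7), cursors c1@1 c2@2, authorship 12.....
After op 7 (add_cursor(3)): buffer="ppawcra" (len 7), cursors c1@1 c2@2 c3@3, authorship 12.....

Answer: 1 2 3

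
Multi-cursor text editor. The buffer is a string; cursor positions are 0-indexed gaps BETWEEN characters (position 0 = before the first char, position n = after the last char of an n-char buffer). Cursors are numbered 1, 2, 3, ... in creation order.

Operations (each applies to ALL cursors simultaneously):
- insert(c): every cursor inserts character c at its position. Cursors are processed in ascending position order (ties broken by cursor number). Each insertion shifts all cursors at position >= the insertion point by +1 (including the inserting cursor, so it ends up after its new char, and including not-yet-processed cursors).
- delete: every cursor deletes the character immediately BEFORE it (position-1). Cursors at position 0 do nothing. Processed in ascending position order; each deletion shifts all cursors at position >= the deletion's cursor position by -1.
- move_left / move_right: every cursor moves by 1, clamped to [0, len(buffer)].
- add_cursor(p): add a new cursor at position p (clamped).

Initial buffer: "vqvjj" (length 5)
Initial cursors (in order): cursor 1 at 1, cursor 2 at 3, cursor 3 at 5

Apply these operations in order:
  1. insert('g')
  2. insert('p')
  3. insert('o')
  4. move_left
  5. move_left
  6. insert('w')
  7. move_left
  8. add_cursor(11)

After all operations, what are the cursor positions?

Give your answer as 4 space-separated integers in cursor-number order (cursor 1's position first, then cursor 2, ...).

Answer: 2 8 14 11

Derivation:
After op 1 (insert('g')): buffer="vgqvgjjg" (len 8), cursors c1@2 c2@5 c3@8, authorship .1..2..3
After op 2 (insert('p')): buffer="vgpqvgpjjgp" (len 11), cursors c1@3 c2@7 c3@11, authorship .11..22..33
After op 3 (insert('o')): buffer="vgpoqvgpojjgpo" (len 14), cursors c1@4 c2@9 c3@14, authorship .111..222..333
After op 4 (move_left): buffer="vgpoqvgpojjgpo" (len 14), cursors c1@3 c2@8 c3@13, authorship .111..222..333
After op 5 (move_left): buffer="vgpoqvgpojjgpo" (len 14), cursors c1@2 c2@7 c3@12, authorship .111..222..333
After op 6 (insert('w')): buffer="vgwpoqvgwpojjgwpo" (len 17), cursors c1@3 c2@9 c3@15, authorship .1111..2222..3333
After op 7 (move_left): buffer="vgwpoqvgwpojjgwpo" (len 17), cursors c1@2 c2@8 c3@14, authorship .1111..2222..3333
After op 8 (add_cursor(11)): buffer="vgwpoqvgwpojjgwpo" (len 17), cursors c1@2 c2@8 c4@11 c3@14, authorship .1111..2222..3333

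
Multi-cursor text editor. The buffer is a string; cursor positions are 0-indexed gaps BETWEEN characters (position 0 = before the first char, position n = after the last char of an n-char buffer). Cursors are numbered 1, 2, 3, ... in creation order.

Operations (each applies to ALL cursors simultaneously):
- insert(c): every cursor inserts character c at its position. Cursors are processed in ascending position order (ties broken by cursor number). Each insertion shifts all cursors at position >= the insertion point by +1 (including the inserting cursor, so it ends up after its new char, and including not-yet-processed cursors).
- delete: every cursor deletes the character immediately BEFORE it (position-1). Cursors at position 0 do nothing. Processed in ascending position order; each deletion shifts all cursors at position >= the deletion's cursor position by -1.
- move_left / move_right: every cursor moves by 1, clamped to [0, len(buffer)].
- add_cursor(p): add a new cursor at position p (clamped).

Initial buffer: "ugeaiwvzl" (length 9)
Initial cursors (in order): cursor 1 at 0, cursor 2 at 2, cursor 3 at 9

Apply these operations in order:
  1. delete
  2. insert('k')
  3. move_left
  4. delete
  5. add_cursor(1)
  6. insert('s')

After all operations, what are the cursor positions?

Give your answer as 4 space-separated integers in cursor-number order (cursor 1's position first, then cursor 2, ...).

After op 1 (delete): buffer="ueaiwvz" (len 7), cursors c1@0 c2@1 c3@7, authorship .......
After op 2 (insert('k')): buffer="kukeaiwvzk" (len 10), cursors c1@1 c2@3 c3@10, authorship 1.2......3
After op 3 (move_left): buffer="kukeaiwvzk" (len 10), cursors c1@0 c2@2 c3@9, authorship 1.2......3
After op 4 (delete): buffer="kkeaiwvk" (len 8), cursors c1@0 c2@1 c3@7, authorship 12.....3
After op 5 (add_cursor(1)): buffer="kkeaiwvk" (len 8), cursors c1@0 c2@1 c4@1 c3@7, authorship 12.....3
After op 6 (insert('s')): buffer="sksskeaiwvsk" (len 12), cursors c1@1 c2@4 c4@4 c3@11, authorship 11242.....33

Answer: 1 4 11 4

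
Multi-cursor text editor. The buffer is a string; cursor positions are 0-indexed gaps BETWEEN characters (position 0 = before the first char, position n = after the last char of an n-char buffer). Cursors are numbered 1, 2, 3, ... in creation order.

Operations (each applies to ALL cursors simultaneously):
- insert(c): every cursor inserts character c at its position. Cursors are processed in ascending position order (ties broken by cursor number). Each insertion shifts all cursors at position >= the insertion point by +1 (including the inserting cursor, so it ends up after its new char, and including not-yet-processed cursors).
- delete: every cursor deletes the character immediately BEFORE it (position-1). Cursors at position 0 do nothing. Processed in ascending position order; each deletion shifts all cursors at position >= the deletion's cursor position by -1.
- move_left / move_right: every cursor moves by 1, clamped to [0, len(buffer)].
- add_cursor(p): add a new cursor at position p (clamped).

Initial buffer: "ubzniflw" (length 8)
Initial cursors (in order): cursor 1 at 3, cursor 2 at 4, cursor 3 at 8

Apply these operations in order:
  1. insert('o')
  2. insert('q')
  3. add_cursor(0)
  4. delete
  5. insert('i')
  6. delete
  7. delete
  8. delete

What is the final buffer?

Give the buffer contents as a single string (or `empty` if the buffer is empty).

After op 1 (insert('o')): buffer="ubzonoiflwo" (len 11), cursors c1@4 c2@6 c3@11, authorship ...1.2....3
After op 2 (insert('q')): buffer="ubzoqnoqiflwoq" (len 14), cursors c1@5 c2@8 c3@14, authorship ...11.22....33
After op 3 (add_cursor(0)): buffer="ubzoqnoqiflwoq" (len 14), cursors c4@0 c1@5 c2@8 c3@14, authorship ...11.22....33
After op 4 (delete): buffer="ubzonoiflwo" (len 11), cursors c4@0 c1@4 c2@6 c3@11, authorship ...1.2....3
After op 5 (insert('i')): buffer="iubzoinoiiflwoi" (len 15), cursors c4@1 c1@6 c2@9 c3@15, authorship 4...11.22....33
After op 6 (delete): buffer="ubzonoiflwo" (len 11), cursors c4@0 c1@4 c2@6 c3@11, authorship ...1.2....3
After op 7 (delete): buffer="ubzniflw" (len 8), cursors c4@0 c1@3 c2@4 c3@8, authorship ........
After op 8 (delete): buffer="ubifl" (len 5), cursors c4@0 c1@2 c2@2 c3@5, authorship .....

Answer: ubifl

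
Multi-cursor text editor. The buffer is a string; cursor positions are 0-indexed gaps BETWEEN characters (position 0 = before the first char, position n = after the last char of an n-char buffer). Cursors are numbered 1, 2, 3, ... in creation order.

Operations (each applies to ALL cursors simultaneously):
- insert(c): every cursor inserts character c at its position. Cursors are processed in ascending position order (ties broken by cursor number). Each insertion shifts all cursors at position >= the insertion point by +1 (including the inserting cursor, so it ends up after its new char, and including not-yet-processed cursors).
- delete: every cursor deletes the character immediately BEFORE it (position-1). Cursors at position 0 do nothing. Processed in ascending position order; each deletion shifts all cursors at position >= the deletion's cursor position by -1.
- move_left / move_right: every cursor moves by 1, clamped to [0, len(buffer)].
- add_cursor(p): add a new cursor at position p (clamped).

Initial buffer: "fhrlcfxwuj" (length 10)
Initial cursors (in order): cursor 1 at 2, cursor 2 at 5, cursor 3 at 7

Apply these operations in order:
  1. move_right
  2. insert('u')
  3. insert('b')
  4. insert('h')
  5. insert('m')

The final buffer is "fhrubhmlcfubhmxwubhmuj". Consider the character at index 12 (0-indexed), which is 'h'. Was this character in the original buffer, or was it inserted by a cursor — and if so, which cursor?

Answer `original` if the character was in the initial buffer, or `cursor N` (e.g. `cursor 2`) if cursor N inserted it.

Answer: cursor 2

Derivation:
After op 1 (move_right): buffer="fhrlcfxwuj" (len 10), cursors c1@3 c2@6 c3@8, authorship ..........
After op 2 (insert('u')): buffer="fhrulcfuxwuuj" (len 13), cursors c1@4 c2@8 c3@11, authorship ...1...2..3..
After op 3 (insert('b')): buffer="fhrublcfubxwubuj" (len 16), cursors c1@5 c2@10 c3@14, authorship ...11...22..33..
After op 4 (insert('h')): buffer="fhrubhlcfubhxwubhuj" (len 19), cursors c1@6 c2@12 c3@17, authorship ...111...222..333..
After op 5 (insert('m')): buffer="fhrubhmlcfubhmxwubhmuj" (len 22), cursors c1@7 c2@14 c3@20, authorship ...1111...2222..3333..
Authorship (.=original, N=cursor N): . . . 1 1 1 1 . . . 2 2 2 2 . . 3 3 3 3 . .
Index 12: author = 2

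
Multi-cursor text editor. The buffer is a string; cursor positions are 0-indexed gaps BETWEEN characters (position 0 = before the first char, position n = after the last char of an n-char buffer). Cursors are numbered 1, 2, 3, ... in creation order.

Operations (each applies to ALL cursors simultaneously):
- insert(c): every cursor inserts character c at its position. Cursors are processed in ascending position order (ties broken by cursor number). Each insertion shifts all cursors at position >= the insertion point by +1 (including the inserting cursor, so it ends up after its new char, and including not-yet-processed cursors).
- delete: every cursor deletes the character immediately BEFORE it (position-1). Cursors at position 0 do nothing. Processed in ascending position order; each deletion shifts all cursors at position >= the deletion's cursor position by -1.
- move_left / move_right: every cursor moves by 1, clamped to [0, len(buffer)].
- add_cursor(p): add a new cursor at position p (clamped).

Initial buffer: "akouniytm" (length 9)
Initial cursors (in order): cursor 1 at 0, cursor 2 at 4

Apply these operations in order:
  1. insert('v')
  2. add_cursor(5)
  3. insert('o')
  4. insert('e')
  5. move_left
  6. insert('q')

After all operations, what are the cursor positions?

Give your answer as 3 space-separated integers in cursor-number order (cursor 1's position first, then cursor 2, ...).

Answer: 3 14 10

Derivation:
After op 1 (insert('v')): buffer="vakouvniytm" (len 11), cursors c1@1 c2@6, authorship 1....2.....
After op 2 (add_cursor(5)): buffer="vakouvniytm" (len 11), cursors c1@1 c3@5 c2@6, authorship 1....2.....
After op 3 (insert('o')): buffer="voakouovoniytm" (len 14), cursors c1@2 c3@7 c2@9, authorship 11....322.....
After op 4 (insert('e')): buffer="voeakouoevoeniytm" (len 17), cursors c1@3 c3@9 c2@12, authorship 111....33222.....
After op 5 (move_left): buffer="voeakouoevoeniytm" (len 17), cursors c1@2 c3@8 c2@11, authorship 111....33222.....
After op 6 (insert('q')): buffer="voqeakouoqevoqeniytm" (len 20), cursors c1@3 c3@10 c2@14, authorship 1111....3332222.....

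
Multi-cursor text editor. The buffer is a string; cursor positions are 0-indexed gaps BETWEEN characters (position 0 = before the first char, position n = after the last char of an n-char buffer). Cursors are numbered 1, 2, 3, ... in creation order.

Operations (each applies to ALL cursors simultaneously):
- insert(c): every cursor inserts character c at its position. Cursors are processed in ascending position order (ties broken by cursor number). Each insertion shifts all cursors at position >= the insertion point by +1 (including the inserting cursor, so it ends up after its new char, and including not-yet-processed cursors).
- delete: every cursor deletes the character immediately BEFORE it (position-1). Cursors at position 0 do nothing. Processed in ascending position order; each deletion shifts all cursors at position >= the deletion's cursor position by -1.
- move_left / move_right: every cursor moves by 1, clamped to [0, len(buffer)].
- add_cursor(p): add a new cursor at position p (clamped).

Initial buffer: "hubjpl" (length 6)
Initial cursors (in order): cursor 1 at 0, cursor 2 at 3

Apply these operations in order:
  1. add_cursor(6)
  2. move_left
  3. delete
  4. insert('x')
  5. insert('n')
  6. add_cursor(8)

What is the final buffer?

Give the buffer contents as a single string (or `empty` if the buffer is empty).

Answer: xnhxnbjxnl

Derivation:
After op 1 (add_cursor(6)): buffer="hubjpl" (len 6), cursors c1@0 c2@3 c3@6, authorship ......
After op 2 (move_left): buffer="hubjpl" (len 6), cursors c1@0 c2@2 c3@5, authorship ......
After op 3 (delete): buffer="hbjl" (len 4), cursors c1@0 c2@1 c3@3, authorship ....
After op 4 (insert('x')): buffer="xhxbjxl" (len 7), cursors c1@1 c2@3 c3@6, authorship 1.2..3.
After op 5 (insert('n')): buffer="xnhxnbjxnl" (len 10), cursors c1@2 c2@5 c3@9, authorship 11.22..33.
After op 6 (add_cursor(8)): buffer="xnhxnbjxnl" (len 10), cursors c1@2 c2@5 c4@8 c3@9, authorship 11.22..33.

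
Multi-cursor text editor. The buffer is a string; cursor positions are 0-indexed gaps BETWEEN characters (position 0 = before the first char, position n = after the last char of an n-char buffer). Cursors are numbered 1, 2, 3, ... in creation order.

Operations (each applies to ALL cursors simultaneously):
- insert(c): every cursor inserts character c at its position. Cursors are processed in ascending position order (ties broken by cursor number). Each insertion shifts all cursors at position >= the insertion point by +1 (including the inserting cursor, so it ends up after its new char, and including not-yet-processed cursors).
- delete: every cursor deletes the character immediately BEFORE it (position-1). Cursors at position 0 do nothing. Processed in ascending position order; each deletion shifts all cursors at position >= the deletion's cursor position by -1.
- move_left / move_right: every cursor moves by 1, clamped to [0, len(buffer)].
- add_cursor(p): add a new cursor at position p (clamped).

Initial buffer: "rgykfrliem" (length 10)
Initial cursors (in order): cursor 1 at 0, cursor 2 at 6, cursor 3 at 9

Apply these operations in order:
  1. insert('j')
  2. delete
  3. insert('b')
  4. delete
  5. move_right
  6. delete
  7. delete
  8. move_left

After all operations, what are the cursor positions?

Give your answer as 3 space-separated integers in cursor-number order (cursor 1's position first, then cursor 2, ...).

Answer: 0 3 4

Derivation:
After op 1 (insert('j')): buffer="jrgykfrjliejm" (len 13), cursors c1@1 c2@8 c3@12, authorship 1......2...3.
After op 2 (delete): buffer="rgykfrliem" (len 10), cursors c1@0 c2@6 c3@9, authorship ..........
After op 3 (insert('b')): buffer="brgykfrbliebm" (len 13), cursors c1@1 c2@8 c3@12, authorship 1......2...3.
After op 4 (delete): buffer="rgykfrliem" (len 10), cursors c1@0 c2@6 c3@9, authorship ..........
After op 5 (move_right): buffer="rgykfrliem" (len 10), cursors c1@1 c2@7 c3@10, authorship ..........
After op 6 (delete): buffer="gykfrie" (len 7), cursors c1@0 c2@5 c3@7, authorship .......
After op 7 (delete): buffer="gykfi" (len 5), cursors c1@0 c2@4 c3@5, authorship .....
After op 8 (move_left): buffer="gykfi" (len 5), cursors c1@0 c2@3 c3@4, authorship .....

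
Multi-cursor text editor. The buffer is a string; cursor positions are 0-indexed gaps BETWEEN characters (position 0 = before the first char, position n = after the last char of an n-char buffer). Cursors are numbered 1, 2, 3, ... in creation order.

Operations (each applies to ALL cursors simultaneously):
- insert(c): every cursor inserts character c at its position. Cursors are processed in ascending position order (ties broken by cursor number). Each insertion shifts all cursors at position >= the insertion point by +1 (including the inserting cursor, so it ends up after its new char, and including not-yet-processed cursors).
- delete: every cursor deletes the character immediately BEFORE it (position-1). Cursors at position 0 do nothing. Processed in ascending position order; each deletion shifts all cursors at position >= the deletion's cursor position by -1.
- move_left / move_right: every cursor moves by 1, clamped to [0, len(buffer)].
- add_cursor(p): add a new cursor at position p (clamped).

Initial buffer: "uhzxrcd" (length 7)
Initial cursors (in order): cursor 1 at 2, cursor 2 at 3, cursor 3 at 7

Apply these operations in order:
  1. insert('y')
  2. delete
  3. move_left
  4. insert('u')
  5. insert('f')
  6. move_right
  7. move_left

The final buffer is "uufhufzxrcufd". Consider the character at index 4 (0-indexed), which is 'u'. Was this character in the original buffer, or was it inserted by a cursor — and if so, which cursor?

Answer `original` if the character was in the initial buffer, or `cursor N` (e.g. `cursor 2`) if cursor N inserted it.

After op 1 (insert('y')): buffer="uhyzyxrcdy" (len 10), cursors c1@3 c2@5 c3@10, authorship ..1.2....3
After op 2 (delete): buffer="uhzxrcd" (len 7), cursors c1@2 c2@3 c3@7, authorship .......
After op 3 (move_left): buffer="uhzxrcd" (len 7), cursors c1@1 c2@2 c3@6, authorship .......
After op 4 (insert('u')): buffer="uuhuzxrcud" (len 10), cursors c1@2 c2@4 c3@9, authorship .1.2....3.
After op 5 (insert('f')): buffer="uufhufzxrcufd" (len 13), cursors c1@3 c2@6 c3@12, authorship .11.22....33.
After op 6 (move_right): buffer="uufhufzxrcufd" (len 13), cursors c1@4 c2@7 c3@13, authorship .11.22....33.
After op 7 (move_left): buffer="uufhufzxrcufd" (len 13), cursors c1@3 c2@6 c3@12, authorship .11.22....33.
Authorship (.=original, N=cursor N): . 1 1 . 2 2 . . . . 3 3 .
Index 4: author = 2

Answer: cursor 2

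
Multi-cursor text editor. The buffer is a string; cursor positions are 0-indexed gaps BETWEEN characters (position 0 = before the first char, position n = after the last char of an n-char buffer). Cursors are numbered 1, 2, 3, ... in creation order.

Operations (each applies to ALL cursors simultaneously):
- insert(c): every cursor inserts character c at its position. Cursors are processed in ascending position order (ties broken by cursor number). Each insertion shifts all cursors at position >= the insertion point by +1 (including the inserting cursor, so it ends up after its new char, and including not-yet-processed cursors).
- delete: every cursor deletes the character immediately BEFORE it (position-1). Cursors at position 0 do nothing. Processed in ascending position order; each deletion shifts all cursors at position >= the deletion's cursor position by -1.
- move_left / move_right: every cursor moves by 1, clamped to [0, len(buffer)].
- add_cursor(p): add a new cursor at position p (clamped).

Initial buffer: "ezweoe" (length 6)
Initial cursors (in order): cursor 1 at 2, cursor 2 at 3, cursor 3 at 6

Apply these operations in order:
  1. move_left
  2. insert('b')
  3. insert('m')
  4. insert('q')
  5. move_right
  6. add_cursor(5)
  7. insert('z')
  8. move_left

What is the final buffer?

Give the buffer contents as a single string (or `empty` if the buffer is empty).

After op 1 (move_left): buffer="ezweoe" (len 6), cursors c1@1 c2@2 c3@5, authorship ......
After op 2 (insert('b')): buffer="ebzbweobe" (len 9), cursors c1@2 c2@4 c3@8, authorship .1.2...3.
After op 3 (insert('m')): buffer="ebmzbmweobme" (len 12), cursors c1@3 c2@6 c3@11, authorship .11.22...33.
After op 4 (insert('q')): buffer="ebmqzbmqweobmqe" (len 15), cursors c1@4 c2@8 c3@14, authorship .111.222...333.
After op 5 (move_right): buffer="ebmqzbmqweobmqe" (len 15), cursors c1@5 c2@9 c3@15, authorship .111.222...333.
After op 6 (add_cursor(5)): buffer="ebmqzbmqweobmqe" (len 15), cursors c1@5 c4@5 c2@9 c3@15, authorship .111.222...333.
After op 7 (insert('z')): buffer="ebmqzzzbmqwzeobmqez" (len 19), cursors c1@7 c4@7 c2@12 c3@19, authorship .111.14222.2..333.3
After op 8 (move_left): buffer="ebmqzzzbmqwzeobmqez" (len 19), cursors c1@6 c4@6 c2@11 c3@18, authorship .111.14222.2..333.3

Answer: ebmqzzzbmqwzeobmqez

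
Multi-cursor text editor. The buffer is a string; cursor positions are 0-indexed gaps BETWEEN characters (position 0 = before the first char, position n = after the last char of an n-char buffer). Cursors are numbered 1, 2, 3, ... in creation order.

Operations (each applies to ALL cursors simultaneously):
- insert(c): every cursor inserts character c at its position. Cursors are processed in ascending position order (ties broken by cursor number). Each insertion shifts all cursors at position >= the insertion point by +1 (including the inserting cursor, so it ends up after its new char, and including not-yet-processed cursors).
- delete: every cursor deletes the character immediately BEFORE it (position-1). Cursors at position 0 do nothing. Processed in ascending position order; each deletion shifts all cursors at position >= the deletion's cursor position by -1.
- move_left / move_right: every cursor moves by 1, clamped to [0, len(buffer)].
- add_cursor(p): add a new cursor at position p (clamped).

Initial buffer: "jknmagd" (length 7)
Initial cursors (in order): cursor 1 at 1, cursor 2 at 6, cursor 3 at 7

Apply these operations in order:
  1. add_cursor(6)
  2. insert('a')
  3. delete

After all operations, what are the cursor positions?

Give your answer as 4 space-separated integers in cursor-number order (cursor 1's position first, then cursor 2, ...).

Answer: 1 6 7 6

Derivation:
After op 1 (add_cursor(6)): buffer="jknmagd" (len 7), cursors c1@1 c2@6 c4@6 c3@7, authorship .......
After op 2 (insert('a')): buffer="jaknmagaada" (len 11), cursors c1@2 c2@9 c4@9 c3@11, authorship .1.....24.3
After op 3 (delete): buffer="jknmagd" (len 7), cursors c1@1 c2@6 c4@6 c3@7, authorship .......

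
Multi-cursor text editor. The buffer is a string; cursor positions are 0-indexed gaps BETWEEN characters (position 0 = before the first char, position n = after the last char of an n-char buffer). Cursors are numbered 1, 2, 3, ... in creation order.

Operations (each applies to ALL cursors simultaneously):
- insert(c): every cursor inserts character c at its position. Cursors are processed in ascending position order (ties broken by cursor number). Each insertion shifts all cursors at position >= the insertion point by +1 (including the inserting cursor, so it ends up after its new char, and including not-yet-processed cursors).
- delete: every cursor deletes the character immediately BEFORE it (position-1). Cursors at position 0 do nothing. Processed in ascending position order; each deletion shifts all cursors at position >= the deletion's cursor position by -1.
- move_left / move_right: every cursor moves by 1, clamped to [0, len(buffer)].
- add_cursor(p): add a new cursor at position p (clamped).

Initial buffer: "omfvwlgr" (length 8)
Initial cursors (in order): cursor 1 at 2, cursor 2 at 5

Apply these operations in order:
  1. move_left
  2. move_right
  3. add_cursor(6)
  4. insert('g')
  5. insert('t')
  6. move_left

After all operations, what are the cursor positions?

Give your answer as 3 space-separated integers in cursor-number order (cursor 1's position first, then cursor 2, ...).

Answer: 3 8 11

Derivation:
After op 1 (move_left): buffer="omfvwlgr" (len 8), cursors c1@1 c2@4, authorship ........
After op 2 (move_right): buffer="omfvwlgr" (len 8), cursors c1@2 c2@5, authorship ........
After op 3 (add_cursor(6)): buffer="omfvwlgr" (len 8), cursors c1@2 c2@5 c3@6, authorship ........
After op 4 (insert('g')): buffer="omgfvwglggr" (len 11), cursors c1@3 c2@7 c3@9, authorship ..1...2.3..
After op 5 (insert('t')): buffer="omgtfvwgtlgtgr" (len 14), cursors c1@4 c2@9 c3@12, authorship ..11...22.33..
After op 6 (move_left): buffer="omgtfvwgtlgtgr" (len 14), cursors c1@3 c2@8 c3@11, authorship ..11...22.33..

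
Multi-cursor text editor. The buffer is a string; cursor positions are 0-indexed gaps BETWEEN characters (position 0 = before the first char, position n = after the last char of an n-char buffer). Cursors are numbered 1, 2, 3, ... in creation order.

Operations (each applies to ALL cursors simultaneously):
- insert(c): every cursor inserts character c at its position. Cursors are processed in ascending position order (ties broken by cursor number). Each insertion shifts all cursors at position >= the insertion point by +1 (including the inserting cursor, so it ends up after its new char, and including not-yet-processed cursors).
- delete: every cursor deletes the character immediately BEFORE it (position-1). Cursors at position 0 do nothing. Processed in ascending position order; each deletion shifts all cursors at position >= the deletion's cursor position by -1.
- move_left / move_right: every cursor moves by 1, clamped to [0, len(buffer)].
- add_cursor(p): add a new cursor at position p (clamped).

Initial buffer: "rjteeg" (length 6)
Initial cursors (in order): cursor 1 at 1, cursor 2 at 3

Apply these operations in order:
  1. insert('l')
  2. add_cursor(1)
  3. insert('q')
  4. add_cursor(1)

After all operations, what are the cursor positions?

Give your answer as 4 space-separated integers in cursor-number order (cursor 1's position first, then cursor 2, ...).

After op 1 (insert('l')): buffer="rljtleeg" (len 8), cursors c1@2 c2@5, authorship .1..2...
After op 2 (add_cursor(1)): buffer="rljtleeg" (len 8), cursors c3@1 c1@2 c2@5, authorship .1..2...
After op 3 (insert('q')): buffer="rqlqjtlqeeg" (len 11), cursors c3@2 c1@4 c2@8, authorship .311..22...
After op 4 (add_cursor(1)): buffer="rqlqjtlqeeg" (len 11), cursors c4@1 c3@2 c1@4 c2@8, authorship .311..22...

Answer: 4 8 2 1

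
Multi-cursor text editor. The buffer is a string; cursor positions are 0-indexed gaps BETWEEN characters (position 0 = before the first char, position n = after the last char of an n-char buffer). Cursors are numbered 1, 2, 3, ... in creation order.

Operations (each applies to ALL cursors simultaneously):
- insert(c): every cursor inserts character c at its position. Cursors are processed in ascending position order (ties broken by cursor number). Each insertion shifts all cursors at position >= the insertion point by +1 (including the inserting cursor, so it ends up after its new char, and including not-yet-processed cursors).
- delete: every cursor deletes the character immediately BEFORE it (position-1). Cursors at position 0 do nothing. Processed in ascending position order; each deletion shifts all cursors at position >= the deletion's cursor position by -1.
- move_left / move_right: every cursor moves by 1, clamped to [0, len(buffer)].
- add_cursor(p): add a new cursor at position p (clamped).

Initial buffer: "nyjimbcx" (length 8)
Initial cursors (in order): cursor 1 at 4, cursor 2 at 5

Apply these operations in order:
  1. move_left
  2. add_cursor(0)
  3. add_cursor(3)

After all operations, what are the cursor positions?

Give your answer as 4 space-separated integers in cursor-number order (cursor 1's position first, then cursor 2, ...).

Answer: 3 4 0 3

Derivation:
After op 1 (move_left): buffer="nyjimbcx" (len 8), cursors c1@3 c2@4, authorship ........
After op 2 (add_cursor(0)): buffer="nyjimbcx" (len 8), cursors c3@0 c1@3 c2@4, authorship ........
After op 3 (add_cursor(3)): buffer="nyjimbcx" (len 8), cursors c3@0 c1@3 c4@3 c2@4, authorship ........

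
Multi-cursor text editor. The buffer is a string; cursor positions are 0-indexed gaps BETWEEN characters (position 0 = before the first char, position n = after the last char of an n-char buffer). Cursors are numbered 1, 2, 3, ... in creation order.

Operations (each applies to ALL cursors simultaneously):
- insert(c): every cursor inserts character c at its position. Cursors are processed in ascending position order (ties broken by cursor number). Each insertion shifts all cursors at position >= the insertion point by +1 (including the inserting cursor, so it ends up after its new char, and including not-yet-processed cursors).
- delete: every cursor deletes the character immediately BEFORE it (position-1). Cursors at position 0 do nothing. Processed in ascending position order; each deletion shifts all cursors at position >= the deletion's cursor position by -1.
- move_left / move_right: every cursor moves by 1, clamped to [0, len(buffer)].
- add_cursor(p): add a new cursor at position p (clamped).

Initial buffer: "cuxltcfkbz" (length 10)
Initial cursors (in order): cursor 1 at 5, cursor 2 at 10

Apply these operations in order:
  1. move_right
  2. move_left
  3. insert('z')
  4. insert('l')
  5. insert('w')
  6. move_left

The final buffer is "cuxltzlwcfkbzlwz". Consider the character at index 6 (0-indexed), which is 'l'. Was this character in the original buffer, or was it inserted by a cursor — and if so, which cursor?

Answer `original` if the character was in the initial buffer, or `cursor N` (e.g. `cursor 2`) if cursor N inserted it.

After op 1 (move_right): buffer="cuxltcfkbz" (len 10), cursors c1@6 c2@10, authorship ..........
After op 2 (move_left): buffer="cuxltcfkbz" (len 10), cursors c1@5 c2@9, authorship ..........
After op 3 (insert('z')): buffer="cuxltzcfkbzz" (len 12), cursors c1@6 c2@11, authorship .....1....2.
After op 4 (insert('l')): buffer="cuxltzlcfkbzlz" (len 14), cursors c1@7 c2@13, authorship .....11....22.
After op 5 (insert('w')): buffer="cuxltzlwcfkbzlwz" (len 16), cursors c1@8 c2@15, authorship .....111....222.
After op 6 (move_left): buffer="cuxltzlwcfkbzlwz" (len 16), cursors c1@7 c2@14, authorship .....111....222.
Authorship (.=original, N=cursor N): . . . . . 1 1 1 . . . . 2 2 2 .
Index 6: author = 1

Answer: cursor 1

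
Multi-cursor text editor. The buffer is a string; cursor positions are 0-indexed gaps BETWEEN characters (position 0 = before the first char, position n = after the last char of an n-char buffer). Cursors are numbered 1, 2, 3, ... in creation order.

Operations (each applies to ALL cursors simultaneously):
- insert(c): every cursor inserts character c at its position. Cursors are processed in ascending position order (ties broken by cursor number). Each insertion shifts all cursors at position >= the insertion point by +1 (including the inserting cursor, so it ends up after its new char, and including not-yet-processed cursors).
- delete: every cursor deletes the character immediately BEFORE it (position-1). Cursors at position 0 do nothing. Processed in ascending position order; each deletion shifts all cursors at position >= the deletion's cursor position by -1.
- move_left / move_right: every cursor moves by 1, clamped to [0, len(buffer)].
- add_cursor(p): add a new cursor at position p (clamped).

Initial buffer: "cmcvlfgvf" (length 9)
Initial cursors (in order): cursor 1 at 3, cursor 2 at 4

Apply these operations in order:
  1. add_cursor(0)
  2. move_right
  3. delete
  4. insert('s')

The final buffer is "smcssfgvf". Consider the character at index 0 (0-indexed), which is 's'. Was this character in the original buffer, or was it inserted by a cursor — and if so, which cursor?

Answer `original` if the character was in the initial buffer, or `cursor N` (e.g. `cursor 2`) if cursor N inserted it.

Answer: cursor 3

Derivation:
After op 1 (add_cursor(0)): buffer="cmcvlfgvf" (len 9), cursors c3@0 c1@3 c2@4, authorship .........
After op 2 (move_right): buffer="cmcvlfgvf" (len 9), cursors c3@1 c1@4 c2@5, authorship .........
After op 3 (delete): buffer="mcfgvf" (len 6), cursors c3@0 c1@2 c2@2, authorship ......
After op 4 (insert('s')): buffer="smcssfgvf" (len 9), cursors c3@1 c1@5 c2@5, authorship 3..12....
Authorship (.=original, N=cursor N): 3 . . 1 2 . . . .
Index 0: author = 3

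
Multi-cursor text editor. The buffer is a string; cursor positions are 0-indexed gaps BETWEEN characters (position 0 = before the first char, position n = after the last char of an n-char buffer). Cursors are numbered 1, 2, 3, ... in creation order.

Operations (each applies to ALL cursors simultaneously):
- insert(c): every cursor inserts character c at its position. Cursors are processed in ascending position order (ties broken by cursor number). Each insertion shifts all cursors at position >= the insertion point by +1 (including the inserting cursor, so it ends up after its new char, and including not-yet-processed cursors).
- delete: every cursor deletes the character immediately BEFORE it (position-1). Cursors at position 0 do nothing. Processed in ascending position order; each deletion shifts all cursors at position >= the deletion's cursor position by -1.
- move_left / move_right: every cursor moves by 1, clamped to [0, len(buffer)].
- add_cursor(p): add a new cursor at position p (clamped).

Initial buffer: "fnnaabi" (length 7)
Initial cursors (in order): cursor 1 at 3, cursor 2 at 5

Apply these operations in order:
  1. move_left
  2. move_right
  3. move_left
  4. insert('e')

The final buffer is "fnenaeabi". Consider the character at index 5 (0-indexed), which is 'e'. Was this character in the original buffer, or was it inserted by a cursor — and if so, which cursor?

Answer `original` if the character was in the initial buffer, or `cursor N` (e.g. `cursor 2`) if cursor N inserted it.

After op 1 (move_left): buffer="fnnaabi" (len 7), cursors c1@2 c2@4, authorship .......
After op 2 (move_right): buffer="fnnaabi" (len 7), cursors c1@3 c2@5, authorship .......
After op 3 (move_left): buffer="fnnaabi" (len 7), cursors c1@2 c2@4, authorship .......
After op 4 (insert('e')): buffer="fnenaeabi" (len 9), cursors c1@3 c2@6, authorship ..1..2...
Authorship (.=original, N=cursor N): . . 1 . . 2 . . .
Index 5: author = 2

Answer: cursor 2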